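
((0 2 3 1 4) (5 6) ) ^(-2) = (0 1 2 4 3) 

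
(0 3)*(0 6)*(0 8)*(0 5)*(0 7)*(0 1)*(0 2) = (0 3 6 8 5 7 1 2)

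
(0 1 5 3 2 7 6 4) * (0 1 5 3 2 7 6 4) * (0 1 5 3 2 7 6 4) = (0 3 6 1 2 4 5 7) 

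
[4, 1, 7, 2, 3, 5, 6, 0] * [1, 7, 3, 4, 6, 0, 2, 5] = [6, 7, 5, 3, 4, 0, 2, 1]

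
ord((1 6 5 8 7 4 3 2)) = 8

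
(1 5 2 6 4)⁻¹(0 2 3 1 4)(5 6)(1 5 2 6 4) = (0 6 3 5 1)(2 4)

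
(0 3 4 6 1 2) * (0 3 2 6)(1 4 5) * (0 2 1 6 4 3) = (0 1 4 2)(3 5 6)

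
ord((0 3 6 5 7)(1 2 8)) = 15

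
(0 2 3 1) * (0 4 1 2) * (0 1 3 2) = (0 1 4 3)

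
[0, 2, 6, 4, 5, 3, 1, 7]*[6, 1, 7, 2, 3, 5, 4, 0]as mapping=[0→6, 1→7, 2→4, 3→3, 4→5, 5→2, 6→1, 7→0]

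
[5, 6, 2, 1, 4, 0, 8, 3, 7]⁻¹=[5, 3, 2, 7, 4, 0, 1, 8, 6]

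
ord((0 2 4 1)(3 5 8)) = 12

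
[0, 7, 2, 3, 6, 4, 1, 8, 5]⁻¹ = [0, 6, 2, 3, 5, 8, 4, 1, 7]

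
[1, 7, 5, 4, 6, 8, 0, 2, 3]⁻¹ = [6, 0, 7, 8, 3, 2, 4, 1, 5]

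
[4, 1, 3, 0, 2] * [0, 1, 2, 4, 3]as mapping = [0→3, 1→1, 2→4, 3→0, 4→2]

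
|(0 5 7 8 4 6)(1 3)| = 6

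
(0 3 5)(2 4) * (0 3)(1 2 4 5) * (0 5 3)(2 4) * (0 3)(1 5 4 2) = (0 4 1 2)(3 5)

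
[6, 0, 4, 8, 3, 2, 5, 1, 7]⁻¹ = [1, 7, 5, 4, 2, 6, 0, 8, 3]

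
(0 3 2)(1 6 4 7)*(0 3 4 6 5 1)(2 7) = (0 4 2 3 7)(1 5)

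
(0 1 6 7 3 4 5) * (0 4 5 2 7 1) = (1 6)(2 7 3 5 4)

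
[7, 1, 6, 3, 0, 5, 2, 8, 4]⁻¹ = [4, 1, 6, 3, 8, 5, 2, 0, 7]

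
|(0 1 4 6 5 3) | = 6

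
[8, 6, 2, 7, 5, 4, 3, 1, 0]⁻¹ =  [8, 7, 2, 6, 5, 4, 1, 3, 0]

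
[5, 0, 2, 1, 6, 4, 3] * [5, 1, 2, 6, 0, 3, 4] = [3, 5, 2, 1, 4, 0, 6]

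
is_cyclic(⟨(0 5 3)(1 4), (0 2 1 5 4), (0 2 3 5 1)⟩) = no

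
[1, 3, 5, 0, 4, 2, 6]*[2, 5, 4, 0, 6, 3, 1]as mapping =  [0→5, 1→0, 2→3, 3→2, 4→6, 5→4, 6→1]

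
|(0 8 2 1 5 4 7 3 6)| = 9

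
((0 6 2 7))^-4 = ()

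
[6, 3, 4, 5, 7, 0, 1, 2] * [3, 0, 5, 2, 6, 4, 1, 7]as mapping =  [0→1, 1→2, 2→6, 3→4, 4→7, 5→3, 6→0, 7→5]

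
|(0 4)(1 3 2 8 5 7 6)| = 14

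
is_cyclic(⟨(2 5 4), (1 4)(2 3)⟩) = no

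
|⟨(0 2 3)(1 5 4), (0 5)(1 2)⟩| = 24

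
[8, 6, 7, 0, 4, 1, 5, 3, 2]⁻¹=[3, 5, 8, 7, 4, 6, 1, 2, 0]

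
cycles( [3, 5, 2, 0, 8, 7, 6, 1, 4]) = (0 3)(1 5 7)(4 8)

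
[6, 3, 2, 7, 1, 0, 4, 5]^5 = [7, 6, 2, 4, 0, 3, 5, 1]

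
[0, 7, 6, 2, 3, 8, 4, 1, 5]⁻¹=[0, 7, 3, 4, 6, 8, 2, 1, 5]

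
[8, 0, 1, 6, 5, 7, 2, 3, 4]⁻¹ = [1, 2, 6, 7, 8, 4, 3, 5, 0]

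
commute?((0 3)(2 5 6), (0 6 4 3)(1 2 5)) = no:(0 3)(2 5 6) * (0 6 4 3)(1 2 5) = (1 2)(3 6 5 4), (0 6 4 3)(1 2 5) * (0 3)(2 5 6) = (0 2 6 4)(1 5)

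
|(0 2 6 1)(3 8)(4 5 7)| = 12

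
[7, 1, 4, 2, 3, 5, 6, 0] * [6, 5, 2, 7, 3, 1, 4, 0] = [0, 5, 3, 2, 7, 1, 4, 6]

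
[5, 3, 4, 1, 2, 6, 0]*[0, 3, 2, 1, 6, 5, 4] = [5, 1, 6, 3, 2, 4, 0]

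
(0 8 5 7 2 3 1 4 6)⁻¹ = (0 6 4 1 3 2 7 5 8)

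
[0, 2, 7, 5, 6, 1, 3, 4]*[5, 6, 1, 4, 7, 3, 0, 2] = [5, 1, 2, 3, 0, 6, 4, 7]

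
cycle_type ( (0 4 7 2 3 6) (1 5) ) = 2.6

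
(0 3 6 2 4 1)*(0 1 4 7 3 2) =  (0 2 7 3 6)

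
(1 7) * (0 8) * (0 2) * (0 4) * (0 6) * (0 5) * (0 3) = (0 8 2 4 6 5 3)(1 7)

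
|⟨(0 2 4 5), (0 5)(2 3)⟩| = 20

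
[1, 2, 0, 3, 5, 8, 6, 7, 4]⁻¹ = [2, 0, 1, 3, 8, 4, 6, 7, 5]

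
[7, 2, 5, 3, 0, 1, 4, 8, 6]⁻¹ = [4, 5, 1, 3, 6, 2, 8, 0, 7]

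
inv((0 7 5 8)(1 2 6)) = (0 8 5 7)(1 6 2)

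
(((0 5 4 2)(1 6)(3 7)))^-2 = (0 4)(2 5)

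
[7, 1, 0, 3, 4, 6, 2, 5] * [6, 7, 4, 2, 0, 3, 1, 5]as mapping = [0→5, 1→7, 2→6, 3→2, 4→0, 5→1, 6→4, 7→3]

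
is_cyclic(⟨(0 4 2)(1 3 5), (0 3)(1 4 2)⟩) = no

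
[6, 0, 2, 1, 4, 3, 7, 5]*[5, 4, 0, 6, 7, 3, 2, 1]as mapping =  [0→2, 1→5, 2→0, 3→4, 4→7, 5→6, 6→1, 7→3]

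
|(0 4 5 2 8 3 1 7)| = 8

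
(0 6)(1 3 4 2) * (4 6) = (0 4 2 1 3 6)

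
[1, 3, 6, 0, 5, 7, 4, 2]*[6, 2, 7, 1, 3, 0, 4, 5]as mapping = [0→2, 1→1, 2→4, 3→6, 4→0, 5→5, 6→3, 7→7]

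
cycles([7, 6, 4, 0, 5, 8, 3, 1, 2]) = (0 7 1 6 3)(2 4 5 8)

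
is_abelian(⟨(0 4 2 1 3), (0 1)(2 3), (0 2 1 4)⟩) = no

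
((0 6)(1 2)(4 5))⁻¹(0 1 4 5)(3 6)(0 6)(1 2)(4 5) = (0 3)(2 5 4 6)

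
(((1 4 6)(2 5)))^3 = (2 5)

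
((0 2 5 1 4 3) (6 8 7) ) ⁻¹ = (0 3 4 1 5 2) (6 7 8) 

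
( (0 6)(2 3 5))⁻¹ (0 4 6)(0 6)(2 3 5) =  (0 6 4)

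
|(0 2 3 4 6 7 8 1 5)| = 9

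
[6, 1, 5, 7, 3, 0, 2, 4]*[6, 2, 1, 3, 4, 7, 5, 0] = [5, 2, 7, 0, 3, 6, 1, 4]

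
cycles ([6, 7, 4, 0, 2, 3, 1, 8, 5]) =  (0 6 1 7 8 5 3)(2 4)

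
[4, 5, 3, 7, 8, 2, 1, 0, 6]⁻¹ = [7, 6, 5, 2, 0, 1, 8, 3, 4]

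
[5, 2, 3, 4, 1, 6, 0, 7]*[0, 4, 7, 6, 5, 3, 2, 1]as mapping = [0→3, 1→7, 2→6, 3→5, 4→4, 5→2, 6→0, 7→1]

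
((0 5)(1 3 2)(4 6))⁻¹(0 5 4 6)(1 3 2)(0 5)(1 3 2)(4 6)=(0 6 4 5)(1 3 2)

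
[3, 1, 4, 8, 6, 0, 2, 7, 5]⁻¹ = [5, 1, 6, 0, 2, 8, 4, 7, 3]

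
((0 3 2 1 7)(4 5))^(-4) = (0 3 2 1 7)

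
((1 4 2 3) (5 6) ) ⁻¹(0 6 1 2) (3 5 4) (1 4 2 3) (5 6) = (0 5 4 3) (1 6 2) 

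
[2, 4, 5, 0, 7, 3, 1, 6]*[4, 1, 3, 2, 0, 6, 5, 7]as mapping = [0→3, 1→0, 2→6, 3→4, 4→7, 5→2, 6→1, 7→5]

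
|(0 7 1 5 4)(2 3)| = 10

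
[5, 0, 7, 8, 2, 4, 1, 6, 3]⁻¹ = [1, 6, 4, 8, 5, 0, 7, 2, 3]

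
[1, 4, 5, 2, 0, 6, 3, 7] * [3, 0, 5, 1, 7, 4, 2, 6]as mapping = [0→0, 1→7, 2→4, 3→5, 4→3, 5→2, 6→1, 7→6]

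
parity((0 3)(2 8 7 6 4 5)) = even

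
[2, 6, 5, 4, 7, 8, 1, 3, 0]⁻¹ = [8, 6, 0, 7, 3, 2, 1, 4, 5]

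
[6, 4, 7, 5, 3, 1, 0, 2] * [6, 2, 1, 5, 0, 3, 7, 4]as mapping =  [0→7, 1→0, 2→4, 3→3, 4→5, 5→2, 6→6, 7→1]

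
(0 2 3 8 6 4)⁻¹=(0 4 6 8 3 2)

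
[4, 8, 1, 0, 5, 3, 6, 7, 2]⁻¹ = [3, 2, 8, 5, 0, 4, 6, 7, 1]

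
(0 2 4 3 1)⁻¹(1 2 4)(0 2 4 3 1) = (0 4 3)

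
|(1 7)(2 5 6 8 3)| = 10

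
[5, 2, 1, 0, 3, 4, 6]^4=[0, 1, 2, 3, 4, 5, 6]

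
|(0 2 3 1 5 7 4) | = 7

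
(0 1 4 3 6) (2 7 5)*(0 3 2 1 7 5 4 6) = (0 7 4 2 5 1 6 3) 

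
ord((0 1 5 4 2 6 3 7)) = 8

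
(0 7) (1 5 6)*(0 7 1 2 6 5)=(0 1) (2 6) 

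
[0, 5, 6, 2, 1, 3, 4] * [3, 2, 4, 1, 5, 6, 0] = [3, 6, 0, 4, 2, 1, 5]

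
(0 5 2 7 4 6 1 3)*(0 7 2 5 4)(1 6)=(0 4 1 3 7)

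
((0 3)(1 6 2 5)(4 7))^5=(0 3)(1 6 2 5)(4 7)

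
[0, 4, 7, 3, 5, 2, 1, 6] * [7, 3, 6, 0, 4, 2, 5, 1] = [7, 4, 1, 0, 2, 6, 3, 5]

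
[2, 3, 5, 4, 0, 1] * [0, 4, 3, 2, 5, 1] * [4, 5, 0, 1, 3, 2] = [1, 0, 5, 2, 4, 3]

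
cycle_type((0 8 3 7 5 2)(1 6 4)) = 3.6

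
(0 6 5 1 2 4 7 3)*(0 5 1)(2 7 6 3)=(0 3 5)(1 7 2 4 6)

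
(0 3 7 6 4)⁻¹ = (0 4 6 7 3)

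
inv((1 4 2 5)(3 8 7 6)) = (1 5 2 4)(3 6 7 8)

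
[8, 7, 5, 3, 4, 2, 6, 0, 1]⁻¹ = [7, 8, 5, 3, 4, 2, 6, 1, 0]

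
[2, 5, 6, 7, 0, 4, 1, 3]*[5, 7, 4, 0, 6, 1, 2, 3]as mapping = [0→4, 1→1, 2→2, 3→3, 4→5, 5→6, 6→7, 7→0]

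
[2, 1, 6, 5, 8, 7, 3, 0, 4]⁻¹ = [7, 1, 0, 6, 8, 3, 2, 5, 4]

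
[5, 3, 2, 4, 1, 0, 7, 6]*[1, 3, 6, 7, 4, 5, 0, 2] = [5, 7, 6, 4, 3, 1, 2, 0]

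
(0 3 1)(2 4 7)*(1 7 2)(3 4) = (0 4 2 3 7 1)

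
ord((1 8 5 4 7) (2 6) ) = 10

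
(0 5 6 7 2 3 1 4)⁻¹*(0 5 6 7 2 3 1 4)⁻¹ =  (0 1 2 6)(3 7 5 4)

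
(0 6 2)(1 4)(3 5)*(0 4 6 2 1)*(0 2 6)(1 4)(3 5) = (0 6 4 2 1)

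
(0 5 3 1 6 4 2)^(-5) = (0 3 6 2 5 1 4)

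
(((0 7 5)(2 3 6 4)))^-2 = (0 7 5)(2 6)(3 4)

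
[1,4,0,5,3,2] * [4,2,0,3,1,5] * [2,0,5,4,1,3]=[5,0,1,3,4,2]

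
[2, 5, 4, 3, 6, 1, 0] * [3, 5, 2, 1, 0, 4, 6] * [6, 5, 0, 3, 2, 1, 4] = [0, 2, 6, 5, 4, 1, 3]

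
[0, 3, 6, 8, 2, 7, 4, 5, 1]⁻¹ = [0, 8, 4, 1, 6, 7, 2, 5, 3]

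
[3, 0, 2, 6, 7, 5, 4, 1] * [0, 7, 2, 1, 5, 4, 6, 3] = [1, 0, 2, 6, 3, 4, 5, 7]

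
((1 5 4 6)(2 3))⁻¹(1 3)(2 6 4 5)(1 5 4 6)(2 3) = (1 6 4 3)(2 5)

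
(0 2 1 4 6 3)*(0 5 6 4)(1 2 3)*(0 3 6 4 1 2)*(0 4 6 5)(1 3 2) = (0 5 6 1 2 4 3)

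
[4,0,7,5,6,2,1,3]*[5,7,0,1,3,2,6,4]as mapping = [0→3,1→5,2→4,3→2,4→6,5→0,6→7,7→1]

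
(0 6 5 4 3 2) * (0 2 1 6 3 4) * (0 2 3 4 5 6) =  (0 4 5 2 3 1)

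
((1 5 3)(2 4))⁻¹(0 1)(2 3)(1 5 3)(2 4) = (0 5)(1 4)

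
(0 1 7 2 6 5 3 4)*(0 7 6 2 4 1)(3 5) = (1 6 3)(4 7)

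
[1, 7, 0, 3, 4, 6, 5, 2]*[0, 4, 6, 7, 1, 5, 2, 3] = [4, 3, 0, 7, 1, 2, 5, 6]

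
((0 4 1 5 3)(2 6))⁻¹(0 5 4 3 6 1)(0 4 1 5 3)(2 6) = (0 2 5 4 3 1)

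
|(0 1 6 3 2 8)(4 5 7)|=6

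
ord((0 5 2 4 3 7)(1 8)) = 6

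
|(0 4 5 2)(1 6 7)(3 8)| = 12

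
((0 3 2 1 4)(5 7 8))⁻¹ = (0 4 1 2 3)(5 8 7)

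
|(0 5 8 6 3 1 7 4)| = 8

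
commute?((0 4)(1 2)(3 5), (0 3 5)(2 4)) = no:(0 4)(1 2)(3 5)*(0 3 5)(2 4) = (0 2 1 4 3), (0 3 5)(2 4)*(0 4)(1 2)(3 5) = (0 5 4 1 2)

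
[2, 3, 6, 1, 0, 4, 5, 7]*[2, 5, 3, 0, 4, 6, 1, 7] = [3, 0, 1, 5, 2, 4, 6, 7]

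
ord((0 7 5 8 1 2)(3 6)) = 6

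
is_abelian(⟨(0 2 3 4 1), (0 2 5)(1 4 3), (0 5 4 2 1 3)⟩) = no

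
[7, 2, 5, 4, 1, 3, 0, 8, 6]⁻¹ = [6, 4, 1, 5, 3, 2, 8, 0, 7]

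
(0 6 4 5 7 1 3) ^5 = (0 1 5 6 3 7 4) 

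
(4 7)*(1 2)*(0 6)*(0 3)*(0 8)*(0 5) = (0 6 3 8 5)(1 2)(4 7)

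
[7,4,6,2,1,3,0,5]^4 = [2,1,5,7,4,0,3,6]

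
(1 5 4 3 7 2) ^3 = (1 3) (2 4) (5 7) 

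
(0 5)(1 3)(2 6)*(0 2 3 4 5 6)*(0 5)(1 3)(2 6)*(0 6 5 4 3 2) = (1 3 2 4 6)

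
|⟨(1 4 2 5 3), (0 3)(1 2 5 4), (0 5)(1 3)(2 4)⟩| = 720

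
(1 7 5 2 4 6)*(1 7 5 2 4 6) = (1 5 4)(2 6 7)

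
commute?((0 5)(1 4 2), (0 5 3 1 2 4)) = no:(0 5)(1 4 2)*(0 5 3 1 2 4) = (0 3 1), (0 5 3 1 2 4)*(0 5)(1 4 2) = (3 4 5)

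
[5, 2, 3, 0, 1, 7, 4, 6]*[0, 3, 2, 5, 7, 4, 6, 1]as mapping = [0→4, 1→2, 2→5, 3→0, 4→3, 5→1, 6→7, 7→6]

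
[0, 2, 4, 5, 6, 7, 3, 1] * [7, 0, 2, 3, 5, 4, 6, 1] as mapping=[0→7, 1→2, 2→5, 3→4, 4→6, 5→1, 6→3, 7→0] 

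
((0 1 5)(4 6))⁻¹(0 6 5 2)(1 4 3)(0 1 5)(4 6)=(0 2 1 4)(3 5 6)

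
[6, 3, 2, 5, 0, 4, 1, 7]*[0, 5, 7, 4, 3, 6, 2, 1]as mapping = [0→2, 1→4, 2→7, 3→6, 4→0, 5→3, 6→5, 7→1]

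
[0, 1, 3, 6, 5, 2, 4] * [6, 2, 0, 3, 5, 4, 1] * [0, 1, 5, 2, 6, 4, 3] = [3, 5, 2, 1, 6, 0, 4]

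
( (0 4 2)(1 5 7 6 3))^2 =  (0 2 4)(1 7 3 5 6)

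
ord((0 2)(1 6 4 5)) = 4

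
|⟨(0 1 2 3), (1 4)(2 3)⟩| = 20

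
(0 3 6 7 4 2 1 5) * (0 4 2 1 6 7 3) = (1 5 4)(2 6 3 7)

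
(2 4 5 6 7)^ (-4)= (2 4 5 6 7)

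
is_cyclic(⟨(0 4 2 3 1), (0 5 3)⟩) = no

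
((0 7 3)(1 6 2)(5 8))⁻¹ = (0 3 7)(1 2 6)(5 8)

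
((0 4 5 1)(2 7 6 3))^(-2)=(0 5)(1 4)(2 6)(3 7)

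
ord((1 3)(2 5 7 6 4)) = 10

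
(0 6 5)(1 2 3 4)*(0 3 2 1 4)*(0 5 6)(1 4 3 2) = (1 4 3 5 2)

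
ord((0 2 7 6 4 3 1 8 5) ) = 9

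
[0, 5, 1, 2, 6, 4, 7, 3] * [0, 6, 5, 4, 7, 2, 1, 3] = [0, 2, 6, 5, 1, 7, 3, 4]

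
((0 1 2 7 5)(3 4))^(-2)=(0 7 1 5 2)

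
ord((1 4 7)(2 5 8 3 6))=15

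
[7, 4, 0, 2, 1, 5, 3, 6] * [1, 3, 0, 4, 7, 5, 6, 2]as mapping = [0→2, 1→7, 2→1, 3→0, 4→3, 5→5, 6→4, 7→6]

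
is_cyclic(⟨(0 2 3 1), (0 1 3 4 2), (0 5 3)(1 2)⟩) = no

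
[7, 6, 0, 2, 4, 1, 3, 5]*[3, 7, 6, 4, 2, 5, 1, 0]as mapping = [0→0, 1→1, 2→3, 3→6, 4→2, 5→7, 6→4, 7→5]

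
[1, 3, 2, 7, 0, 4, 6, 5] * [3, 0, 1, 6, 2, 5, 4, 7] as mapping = [0→0, 1→6, 2→1, 3→7, 4→3, 5→2, 6→4, 7→5] 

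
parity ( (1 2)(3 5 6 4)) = even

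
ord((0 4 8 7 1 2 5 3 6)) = 9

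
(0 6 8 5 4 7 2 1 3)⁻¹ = (0 3 1 2 7 4 5 8 6)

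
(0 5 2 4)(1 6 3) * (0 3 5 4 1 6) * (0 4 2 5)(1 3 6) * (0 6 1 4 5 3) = (0 2)(1 5 3 4)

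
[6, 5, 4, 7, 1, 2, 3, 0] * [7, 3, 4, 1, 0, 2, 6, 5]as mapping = [0→6, 1→2, 2→0, 3→5, 4→3, 5→4, 6→1, 7→7]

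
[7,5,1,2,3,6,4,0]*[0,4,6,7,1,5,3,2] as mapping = [0→2,1→5,2→4,3→6,4→7,5→3,6→1,7→0] 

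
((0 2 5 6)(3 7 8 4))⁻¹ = (0 6 5 2)(3 4 8 7)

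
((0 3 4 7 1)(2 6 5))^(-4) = (0 3 4 7 1)(2 5 6)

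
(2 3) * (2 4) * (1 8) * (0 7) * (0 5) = (0 7 5)(1 8)(2 3 4)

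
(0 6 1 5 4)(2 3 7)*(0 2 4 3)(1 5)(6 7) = (0 7 4 2)(3 6 5)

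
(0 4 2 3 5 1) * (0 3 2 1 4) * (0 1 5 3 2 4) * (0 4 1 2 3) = (0 2 1 3)(4 5)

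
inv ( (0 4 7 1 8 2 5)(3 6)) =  (0 5 2 8 1 7 4)(3 6)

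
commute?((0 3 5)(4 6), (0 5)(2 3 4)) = no:(0 3 5)(4 6)*(0 5)(2 3 4) = (0 4 6 2 3), (0 5)(2 3 4)*(0 3 5)(4 6) = (2 5 3 6 4)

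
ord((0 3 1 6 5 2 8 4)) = 8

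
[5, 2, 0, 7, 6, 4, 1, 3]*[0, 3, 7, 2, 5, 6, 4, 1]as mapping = [0→6, 1→7, 2→0, 3→1, 4→4, 5→5, 6→3, 7→2]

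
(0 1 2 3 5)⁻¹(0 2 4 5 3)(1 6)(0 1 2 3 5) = (0 5 1 3 4)(2 6)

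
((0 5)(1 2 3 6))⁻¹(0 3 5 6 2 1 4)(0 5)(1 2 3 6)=(0 1 3 2 4 5 6)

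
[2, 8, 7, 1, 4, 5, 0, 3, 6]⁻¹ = [6, 3, 0, 7, 4, 5, 8, 2, 1]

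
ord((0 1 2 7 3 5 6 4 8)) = 9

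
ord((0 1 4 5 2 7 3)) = 7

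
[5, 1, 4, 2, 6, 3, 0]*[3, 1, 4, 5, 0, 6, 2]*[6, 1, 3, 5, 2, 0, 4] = [4, 1, 6, 2, 3, 0, 5]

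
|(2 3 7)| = 3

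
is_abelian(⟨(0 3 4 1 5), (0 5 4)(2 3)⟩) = no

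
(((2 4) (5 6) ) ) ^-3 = (2 4) (5 6) 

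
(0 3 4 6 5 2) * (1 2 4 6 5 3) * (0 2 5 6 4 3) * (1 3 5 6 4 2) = (0 3 2 1 6)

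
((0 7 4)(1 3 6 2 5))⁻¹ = (0 4 7)(1 5 2 6 3)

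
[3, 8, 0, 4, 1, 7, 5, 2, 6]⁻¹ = [2, 4, 7, 0, 3, 6, 8, 5, 1]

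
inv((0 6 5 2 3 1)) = (0 1 3 2 5 6)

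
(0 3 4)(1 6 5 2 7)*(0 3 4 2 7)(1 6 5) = (0 4 3 2)(1 5 7 6)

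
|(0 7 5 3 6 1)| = 6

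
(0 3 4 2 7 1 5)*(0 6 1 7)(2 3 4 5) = (0 4 3 5 6 1 2)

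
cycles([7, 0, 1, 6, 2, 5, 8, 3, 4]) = (0 7 3 6 8 4 2 1)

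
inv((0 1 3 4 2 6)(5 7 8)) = (0 6 2 4 3 1)(5 8 7)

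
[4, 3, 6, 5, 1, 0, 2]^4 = [5, 4, 2, 1, 0, 3, 6]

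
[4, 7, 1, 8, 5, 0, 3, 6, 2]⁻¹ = [5, 2, 8, 6, 0, 4, 7, 1, 3]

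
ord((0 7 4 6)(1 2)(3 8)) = 4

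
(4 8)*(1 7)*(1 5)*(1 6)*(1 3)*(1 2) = (1 7 5 6 3 2)(4 8)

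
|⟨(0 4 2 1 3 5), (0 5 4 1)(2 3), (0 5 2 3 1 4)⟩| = 720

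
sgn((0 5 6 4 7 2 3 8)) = -1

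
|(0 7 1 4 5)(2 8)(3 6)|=10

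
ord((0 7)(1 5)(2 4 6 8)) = 4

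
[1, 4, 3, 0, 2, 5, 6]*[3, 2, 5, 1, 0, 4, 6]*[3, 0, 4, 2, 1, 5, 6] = [4, 3, 0, 2, 5, 1, 6]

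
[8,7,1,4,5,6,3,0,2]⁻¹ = [7,2,8,6,3,4,5,1,0]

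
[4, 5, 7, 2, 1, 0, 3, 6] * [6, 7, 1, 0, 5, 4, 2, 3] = [5, 4, 3, 1, 7, 6, 0, 2]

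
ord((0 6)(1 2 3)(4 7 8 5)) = 12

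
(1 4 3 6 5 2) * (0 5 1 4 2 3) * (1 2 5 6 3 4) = (0 6 2 1 5 4) 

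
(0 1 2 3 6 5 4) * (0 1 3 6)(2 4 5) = (0 3)(1 4)(2 6)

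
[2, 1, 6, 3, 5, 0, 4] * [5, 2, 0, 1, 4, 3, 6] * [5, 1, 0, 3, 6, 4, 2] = [5, 0, 2, 1, 3, 4, 6]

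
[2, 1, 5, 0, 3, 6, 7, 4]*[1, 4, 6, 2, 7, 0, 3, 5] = [6, 4, 0, 1, 2, 3, 5, 7]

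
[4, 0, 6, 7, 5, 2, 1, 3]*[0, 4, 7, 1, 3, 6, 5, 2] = [3, 0, 5, 2, 6, 7, 4, 1]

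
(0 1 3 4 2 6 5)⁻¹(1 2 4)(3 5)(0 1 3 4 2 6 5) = (0 4)(2 3 6)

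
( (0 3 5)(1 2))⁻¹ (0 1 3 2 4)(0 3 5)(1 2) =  (1 4 3 2 5)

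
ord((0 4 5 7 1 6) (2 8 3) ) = 6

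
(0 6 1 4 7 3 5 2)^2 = (0 1 7 5)(2 6 4 3)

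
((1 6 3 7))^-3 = (1 6 3 7)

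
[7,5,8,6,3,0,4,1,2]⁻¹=[5,7,8,4,6,1,3,0,2]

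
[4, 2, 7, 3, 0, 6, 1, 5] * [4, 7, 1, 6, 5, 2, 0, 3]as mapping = [0→5, 1→1, 2→3, 3→6, 4→4, 5→0, 6→7, 7→2]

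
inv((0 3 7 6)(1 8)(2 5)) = (0 6 7 3)(1 8)(2 5)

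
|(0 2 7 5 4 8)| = 6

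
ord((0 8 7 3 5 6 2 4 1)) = 9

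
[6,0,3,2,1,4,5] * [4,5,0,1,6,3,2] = [2,4,1,0,5,6,3]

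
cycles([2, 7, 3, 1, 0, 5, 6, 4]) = (0 2 3 1 7 4)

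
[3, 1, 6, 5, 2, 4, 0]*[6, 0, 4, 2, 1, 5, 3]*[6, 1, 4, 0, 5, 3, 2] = [4, 6, 0, 3, 5, 1, 2]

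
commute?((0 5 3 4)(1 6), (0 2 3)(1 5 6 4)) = no:(0 5 3 4)(1 6) * (0 2 3)(1 5 6 4) = (0 6 5)(1 4 2 3), (0 2 3)(1 5 6 4) * (0 5 3 4)(1 6) = (0 2 4 6)(1 3 5)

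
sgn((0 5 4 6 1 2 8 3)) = -1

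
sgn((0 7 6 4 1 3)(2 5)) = 1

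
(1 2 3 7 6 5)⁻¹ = (1 5 6 7 3 2)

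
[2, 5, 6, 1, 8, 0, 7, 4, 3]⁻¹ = [5, 3, 0, 8, 7, 1, 2, 6, 4]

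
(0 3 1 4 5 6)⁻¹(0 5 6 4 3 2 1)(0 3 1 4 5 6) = (0 5 1 2 4 3 6)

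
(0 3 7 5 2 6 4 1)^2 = (0 7 2 4)(1 3 5 6)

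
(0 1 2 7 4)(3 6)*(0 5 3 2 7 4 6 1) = (1 7 6 2 4 5 3)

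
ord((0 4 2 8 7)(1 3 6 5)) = 20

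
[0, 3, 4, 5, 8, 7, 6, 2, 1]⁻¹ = [0, 8, 7, 1, 2, 3, 6, 5, 4]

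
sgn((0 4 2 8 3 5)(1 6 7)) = -1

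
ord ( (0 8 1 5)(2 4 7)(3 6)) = 12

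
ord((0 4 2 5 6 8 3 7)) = 8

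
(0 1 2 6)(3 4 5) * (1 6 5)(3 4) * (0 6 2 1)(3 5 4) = (0 2 4)(3 5)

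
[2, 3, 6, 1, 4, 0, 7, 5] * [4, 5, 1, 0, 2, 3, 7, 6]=[1, 0, 7, 5, 2, 4, 6, 3]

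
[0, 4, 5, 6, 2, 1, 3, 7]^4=[0, 1, 2, 3, 4, 5, 6, 7]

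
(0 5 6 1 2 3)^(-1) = (0 3 2 1 6 5)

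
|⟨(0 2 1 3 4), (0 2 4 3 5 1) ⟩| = 720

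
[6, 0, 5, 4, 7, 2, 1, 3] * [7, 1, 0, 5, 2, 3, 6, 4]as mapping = [0→6, 1→7, 2→3, 3→2, 4→4, 5→0, 6→1, 7→5]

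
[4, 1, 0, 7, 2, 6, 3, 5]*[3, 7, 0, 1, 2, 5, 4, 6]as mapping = [0→2, 1→7, 2→3, 3→6, 4→0, 5→4, 6→1, 7→5]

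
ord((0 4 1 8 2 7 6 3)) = 8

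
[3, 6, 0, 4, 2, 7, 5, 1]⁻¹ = [2, 7, 4, 0, 3, 6, 1, 5]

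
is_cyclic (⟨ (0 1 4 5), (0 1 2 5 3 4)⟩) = no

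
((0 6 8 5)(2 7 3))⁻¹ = (0 5 8 6)(2 3 7)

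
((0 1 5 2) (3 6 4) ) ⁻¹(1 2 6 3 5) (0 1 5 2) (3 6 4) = (0 4 6 2 5) 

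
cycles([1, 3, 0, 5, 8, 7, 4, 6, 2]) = (0 1 3 5 7 6 4 8 2)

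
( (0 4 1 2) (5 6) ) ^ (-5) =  (0 2 1 4) (5 6) 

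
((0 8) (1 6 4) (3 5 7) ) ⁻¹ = (0 8) (1 4 6) (3 7 5) 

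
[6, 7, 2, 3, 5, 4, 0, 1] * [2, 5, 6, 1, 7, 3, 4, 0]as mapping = [0→4, 1→0, 2→6, 3→1, 4→3, 5→7, 6→2, 7→5]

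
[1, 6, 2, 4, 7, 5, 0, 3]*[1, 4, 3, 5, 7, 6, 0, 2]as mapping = [0→4, 1→0, 2→3, 3→7, 4→2, 5→6, 6→1, 7→5]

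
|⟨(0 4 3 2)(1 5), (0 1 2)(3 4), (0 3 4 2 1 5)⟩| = 720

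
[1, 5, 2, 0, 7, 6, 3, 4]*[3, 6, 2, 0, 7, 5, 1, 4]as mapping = [0→6, 1→5, 2→2, 3→3, 4→4, 5→1, 6→0, 7→7]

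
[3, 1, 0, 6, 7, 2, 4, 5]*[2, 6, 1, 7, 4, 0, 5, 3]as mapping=[0→7, 1→6, 2→2, 3→5, 4→3, 5→1, 6→4, 7→0]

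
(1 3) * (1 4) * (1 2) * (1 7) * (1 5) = (1 3 4 2 7 5)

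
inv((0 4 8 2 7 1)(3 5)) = (0 1 7 2 8 4)(3 5)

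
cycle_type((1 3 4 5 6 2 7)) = 7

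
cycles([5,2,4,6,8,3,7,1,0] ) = (0 5 3 6 7 1 2 4 8)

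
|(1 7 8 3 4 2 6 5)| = 8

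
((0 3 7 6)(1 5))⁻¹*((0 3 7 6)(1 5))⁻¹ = (0 7)(3 6)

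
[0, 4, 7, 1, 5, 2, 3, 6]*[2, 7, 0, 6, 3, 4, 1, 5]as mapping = [0→2, 1→3, 2→5, 3→7, 4→4, 5→0, 6→6, 7→1]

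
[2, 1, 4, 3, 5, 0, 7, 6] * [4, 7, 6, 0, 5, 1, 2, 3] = [6, 7, 5, 0, 1, 4, 3, 2]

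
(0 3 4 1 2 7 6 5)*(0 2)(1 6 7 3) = (0 1)(2 3 4 6 5)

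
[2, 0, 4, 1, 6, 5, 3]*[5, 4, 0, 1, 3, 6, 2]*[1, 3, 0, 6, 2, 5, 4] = [1, 5, 6, 2, 0, 4, 3]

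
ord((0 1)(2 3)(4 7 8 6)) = 4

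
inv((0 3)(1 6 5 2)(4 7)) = (0 3)(1 2 5 6)(4 7)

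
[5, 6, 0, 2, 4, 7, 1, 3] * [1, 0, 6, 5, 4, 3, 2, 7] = [3, 2, 1, 6, 4, 7, 0, 5]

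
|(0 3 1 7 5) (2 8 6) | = 15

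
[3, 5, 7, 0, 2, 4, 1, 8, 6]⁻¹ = [3, 6, 4, 0, 5, 1, 8, 2, 7]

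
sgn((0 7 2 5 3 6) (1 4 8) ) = -1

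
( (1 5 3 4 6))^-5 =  ()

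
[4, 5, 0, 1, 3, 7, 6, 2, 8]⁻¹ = [2, 3, 7, 4, 0, 1, 6, 5, 8]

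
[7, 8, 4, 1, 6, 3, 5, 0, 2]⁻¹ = [7, 3, 8, 5, 2, 6, 4, 0, 1]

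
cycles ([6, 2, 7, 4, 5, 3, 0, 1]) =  (0 6)(1 2 7)(3 4 5)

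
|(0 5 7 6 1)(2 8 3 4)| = 20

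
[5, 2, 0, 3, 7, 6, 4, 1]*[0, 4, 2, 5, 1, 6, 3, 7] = [6, 2, 0, 5, 7, 3, 1, 4]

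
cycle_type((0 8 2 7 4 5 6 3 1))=9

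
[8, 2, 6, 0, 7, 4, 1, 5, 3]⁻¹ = [3, 6, 1, 8, 5, 7, 2, 4, 0]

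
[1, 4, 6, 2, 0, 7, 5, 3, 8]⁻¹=[4, 0, 3, 7, 1, 6, 2, 5, 8]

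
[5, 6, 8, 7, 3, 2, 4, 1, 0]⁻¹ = [8, 7, 5, 4, 6, 0, 1, 3, 2]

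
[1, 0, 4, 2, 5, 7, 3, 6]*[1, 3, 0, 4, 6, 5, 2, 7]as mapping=[0→3, 1→1, 2→6, 3→0, 4→5, 5→7, 6→4, 7→2]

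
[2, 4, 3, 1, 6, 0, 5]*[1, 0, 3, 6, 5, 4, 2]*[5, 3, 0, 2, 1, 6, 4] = [2, 6, 4, 5, 0, 3, 1]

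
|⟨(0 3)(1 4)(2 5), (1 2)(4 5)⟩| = 4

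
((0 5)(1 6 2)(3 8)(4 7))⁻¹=(0 5)(1 2 6)(3 8)(4 7)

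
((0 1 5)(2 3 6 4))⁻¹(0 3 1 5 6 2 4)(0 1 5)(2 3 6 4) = (0 4 3 2 1 6 5)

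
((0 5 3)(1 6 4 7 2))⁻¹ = (0 3 5)(1 2 7 4 6)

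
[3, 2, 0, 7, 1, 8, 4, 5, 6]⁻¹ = [2, 4, 1, 0, 6, 7, 8, 3, 5]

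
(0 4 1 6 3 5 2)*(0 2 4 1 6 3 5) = (0 1 3)(4 6 5)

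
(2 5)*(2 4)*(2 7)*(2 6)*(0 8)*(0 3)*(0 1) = (0 8 3 1)(2 5 4 7 6)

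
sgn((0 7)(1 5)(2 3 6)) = 1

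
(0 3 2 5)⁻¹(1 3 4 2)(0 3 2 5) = (1 2 4 5)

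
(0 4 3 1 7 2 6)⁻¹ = (0 6 2 7 1 3 4)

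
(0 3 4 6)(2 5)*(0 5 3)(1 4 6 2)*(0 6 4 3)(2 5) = (0 6 2)(1 3 4 5)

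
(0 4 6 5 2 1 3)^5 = (0 1 5 4 3 2 6)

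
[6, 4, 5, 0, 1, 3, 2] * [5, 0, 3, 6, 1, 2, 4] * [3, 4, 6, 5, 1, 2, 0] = [1, 4, 6, 2, 3, 0, 5]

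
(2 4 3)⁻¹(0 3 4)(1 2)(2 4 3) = (0 2 3)(1 4)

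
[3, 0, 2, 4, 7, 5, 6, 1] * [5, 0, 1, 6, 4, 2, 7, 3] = [6, 5, 1, 4, 3, 2, 7, 0]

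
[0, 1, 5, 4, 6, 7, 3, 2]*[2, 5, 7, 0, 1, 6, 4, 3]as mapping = [0→2, 1→5, 2→6, 3→1, 4→4, 5→3, 6→0, 7→7]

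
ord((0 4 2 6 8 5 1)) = 7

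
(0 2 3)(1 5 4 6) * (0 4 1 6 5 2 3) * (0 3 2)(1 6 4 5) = (0 2 3 5 6 4 1)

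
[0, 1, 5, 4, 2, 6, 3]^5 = [0, 1, 2, 3, 4, 5, 6]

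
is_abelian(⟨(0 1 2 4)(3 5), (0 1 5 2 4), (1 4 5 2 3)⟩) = no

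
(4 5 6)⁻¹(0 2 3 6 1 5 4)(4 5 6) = (0 2 3 4 1 6 5)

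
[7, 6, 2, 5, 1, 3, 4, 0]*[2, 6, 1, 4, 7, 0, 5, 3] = [3, 5, 1, 0, 6, 4, 7, 2]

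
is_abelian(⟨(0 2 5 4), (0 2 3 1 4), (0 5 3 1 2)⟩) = no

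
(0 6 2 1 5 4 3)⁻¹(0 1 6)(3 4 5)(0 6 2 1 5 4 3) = (0 3 4)(2 6 5)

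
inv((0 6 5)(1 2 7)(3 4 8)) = (0 5 6)(1 7 2)(3 8 4)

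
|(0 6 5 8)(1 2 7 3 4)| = 20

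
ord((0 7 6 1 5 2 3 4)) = 8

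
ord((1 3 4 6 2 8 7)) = 7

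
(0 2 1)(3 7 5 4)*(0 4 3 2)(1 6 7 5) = (1 4 2 6 7)(3 5)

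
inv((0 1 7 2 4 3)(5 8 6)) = (0 3 4 2 7 1)(5 6 8)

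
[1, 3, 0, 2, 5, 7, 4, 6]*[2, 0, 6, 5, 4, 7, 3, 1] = [0, 5, 2, 6, 7, 1, 4, 3]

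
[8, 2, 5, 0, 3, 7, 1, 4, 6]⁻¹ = [3, 6, 1, 4, 7, 2, 8, 5, 0]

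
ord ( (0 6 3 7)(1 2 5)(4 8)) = 12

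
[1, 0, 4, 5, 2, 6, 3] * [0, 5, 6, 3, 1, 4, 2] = [5, 0, 1, 4, 6, 2, 3]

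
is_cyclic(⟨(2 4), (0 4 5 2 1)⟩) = no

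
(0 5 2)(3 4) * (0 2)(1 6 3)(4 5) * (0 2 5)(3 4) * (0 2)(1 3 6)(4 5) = (0 6 5)(2 4 3)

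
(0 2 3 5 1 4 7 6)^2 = (0 3 1 7)(2 5 4 6)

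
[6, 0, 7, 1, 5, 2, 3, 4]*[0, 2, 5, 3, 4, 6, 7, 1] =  [7, 0, 1, 2, 6, 5, 3, 4]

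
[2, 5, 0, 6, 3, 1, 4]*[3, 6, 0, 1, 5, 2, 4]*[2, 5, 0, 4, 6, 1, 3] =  [2, 0, 4, 6, 5, 3, 1]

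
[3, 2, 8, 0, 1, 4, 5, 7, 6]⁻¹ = [3, 4, 1, 0, 5, 6, 8, 7, 2]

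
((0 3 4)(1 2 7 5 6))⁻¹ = (0 4 3)(1 6 5 7 2)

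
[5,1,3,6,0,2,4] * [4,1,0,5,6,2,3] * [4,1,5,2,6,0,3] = [5,1,0,2,6,4,3]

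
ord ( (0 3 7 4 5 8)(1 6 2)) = 6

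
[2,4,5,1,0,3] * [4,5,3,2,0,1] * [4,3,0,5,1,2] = [5,4,3,2,1,0]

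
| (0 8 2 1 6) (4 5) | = 10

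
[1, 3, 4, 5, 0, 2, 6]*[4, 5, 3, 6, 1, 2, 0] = [5, 6, 1, 2, 4, 3, 0]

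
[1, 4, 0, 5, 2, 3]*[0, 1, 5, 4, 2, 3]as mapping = [0→1, 1→2, 2→0, 3→3, 4→5, 5→4]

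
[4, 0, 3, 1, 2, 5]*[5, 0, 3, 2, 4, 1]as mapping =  [0→4, 1→5, 2→2, 3→0, 4→3, 5→1]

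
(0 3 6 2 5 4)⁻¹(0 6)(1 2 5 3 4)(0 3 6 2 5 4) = (0 1 5 4 6)(2 3)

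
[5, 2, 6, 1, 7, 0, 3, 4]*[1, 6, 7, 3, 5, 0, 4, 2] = [0, 7, 4, 6, 2, 1, 3, 5]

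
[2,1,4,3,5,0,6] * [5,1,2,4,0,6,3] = [2,1,0,4,6,5,3]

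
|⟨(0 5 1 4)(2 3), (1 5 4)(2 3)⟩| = 48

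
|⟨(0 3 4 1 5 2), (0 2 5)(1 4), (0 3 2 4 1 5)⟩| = 720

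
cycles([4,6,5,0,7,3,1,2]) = (0 4 7 2 5 3)(1 6)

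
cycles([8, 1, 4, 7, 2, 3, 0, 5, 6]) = (0 8 6)(2 4)(3 7 5)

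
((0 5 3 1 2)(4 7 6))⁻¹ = (0 2 1 3 5)(4 6 7)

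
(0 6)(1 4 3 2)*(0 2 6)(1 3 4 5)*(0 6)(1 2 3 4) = (0 6 3)(1 5 2 4)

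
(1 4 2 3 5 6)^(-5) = (1 4 2 3 5 6)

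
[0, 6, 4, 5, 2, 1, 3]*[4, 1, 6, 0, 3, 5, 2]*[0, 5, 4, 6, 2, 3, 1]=[2, 4, 6, 3, 1, 5, 0]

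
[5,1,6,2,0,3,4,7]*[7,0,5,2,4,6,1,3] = [6,0,1,5,7,2,4,3]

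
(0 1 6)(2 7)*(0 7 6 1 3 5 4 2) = (0 3 5 4 2 6 7)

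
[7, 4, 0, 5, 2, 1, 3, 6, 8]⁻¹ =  [2, 5, 4, 6, 1, 3, 7, 0, 8]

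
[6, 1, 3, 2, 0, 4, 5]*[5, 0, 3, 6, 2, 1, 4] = [4, 0, 6, 3, 5, 2, 1]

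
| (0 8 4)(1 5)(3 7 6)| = 6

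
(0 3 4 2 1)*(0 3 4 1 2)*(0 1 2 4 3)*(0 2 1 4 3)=(1 2 3)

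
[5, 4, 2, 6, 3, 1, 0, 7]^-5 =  [5, 4, 2, 6, 3, 1, 0, 7]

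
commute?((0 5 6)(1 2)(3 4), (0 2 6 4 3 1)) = no:(0 5 6)(1 2)(3 4) * (0 2 6 4 3 1) = (0 5 4 1 6 2), (0 2 6 4 3 1) * (0 5 6)(1 2)(3 4) = (0 1 5 6 3 2)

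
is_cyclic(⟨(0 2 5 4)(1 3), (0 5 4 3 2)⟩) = no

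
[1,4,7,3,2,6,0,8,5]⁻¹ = [6,0,4,3,1,8,5,2,7]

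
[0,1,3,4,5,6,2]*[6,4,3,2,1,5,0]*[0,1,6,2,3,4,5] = [5,3,6,1,4,0,2]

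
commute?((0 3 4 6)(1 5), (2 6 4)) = no:(0 3 4 6)(1 5) * (2 6 4) = (0 3 2 6)(1 5), (2 6 4) * (0 3 4 6)(1 5) = (0 3 4 2)(1 5)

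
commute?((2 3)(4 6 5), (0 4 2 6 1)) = no:(2 3)(4 6 5)*(0 4 2 6 1) = (0 4 1)(2 3 6 5), (0 4 2 6 1)*(2 3)(4 6 5) = (0 6 1)(2 5 4 3)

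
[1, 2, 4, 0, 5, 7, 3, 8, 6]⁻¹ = [3, 0, 1, 6, 2, 4, 8, 5, 7]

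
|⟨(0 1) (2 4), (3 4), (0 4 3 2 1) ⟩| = 120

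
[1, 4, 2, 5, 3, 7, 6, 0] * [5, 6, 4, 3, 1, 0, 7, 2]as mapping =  [0→6, 1→1, 2→4, 3→0, 4→3, 5→2, 6→7, 7→5]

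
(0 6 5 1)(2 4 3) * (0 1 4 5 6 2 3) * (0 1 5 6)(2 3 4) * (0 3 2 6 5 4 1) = (0 2 5 6 3 1 4)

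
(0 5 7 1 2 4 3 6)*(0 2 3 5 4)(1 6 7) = (0 4 5 1 3 7 6 2)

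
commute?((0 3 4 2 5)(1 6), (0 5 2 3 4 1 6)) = no:(0 3 4 2 5)(1 6)*(0 5 2 3 4 1 6) = (0 4 3 1), (0 5 2 3 4 1 6)*(0 3 4 2 5)(1 6) = (2 4 6 3)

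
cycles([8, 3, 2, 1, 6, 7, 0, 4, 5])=(0 8 5 7 4 6)(1 3)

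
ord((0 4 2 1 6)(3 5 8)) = 15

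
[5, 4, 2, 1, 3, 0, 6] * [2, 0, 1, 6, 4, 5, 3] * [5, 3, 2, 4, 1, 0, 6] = [0, 1, 3, 5, 6, 2, 4] 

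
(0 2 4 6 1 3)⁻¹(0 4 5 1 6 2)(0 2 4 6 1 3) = (1 4 2 6 5 3)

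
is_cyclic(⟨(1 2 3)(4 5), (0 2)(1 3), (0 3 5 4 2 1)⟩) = no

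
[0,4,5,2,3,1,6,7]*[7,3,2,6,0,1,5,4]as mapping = [0→7,1→0,2→1,3→2,4→6,5→3,6→5,7→4]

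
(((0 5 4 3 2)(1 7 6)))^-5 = (1 7 6)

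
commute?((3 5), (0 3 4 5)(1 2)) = no:(3 5)*(0 3 4 5)(1 2) = (0 3)(1 2)(4 5), (0 3 4 5)(1 2)*(3 5) = (0 5)(1 2)(3 4)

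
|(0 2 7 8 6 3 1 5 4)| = 9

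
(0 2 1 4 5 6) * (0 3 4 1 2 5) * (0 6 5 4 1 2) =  (0 4 6 3 1 2)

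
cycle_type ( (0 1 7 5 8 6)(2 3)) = 2.6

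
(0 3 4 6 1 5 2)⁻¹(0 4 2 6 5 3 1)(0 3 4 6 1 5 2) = (0 1 2 4 5 3 6)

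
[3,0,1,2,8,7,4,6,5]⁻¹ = [1,2,3,0,6,8,7,5,4]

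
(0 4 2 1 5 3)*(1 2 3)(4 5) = (0 5 1 4 3)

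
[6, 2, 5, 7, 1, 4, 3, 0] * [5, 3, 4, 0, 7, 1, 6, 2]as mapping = [0→6, 1→4, 2→1, 3→2, 4→3, 5→7, 6→0, 7→5]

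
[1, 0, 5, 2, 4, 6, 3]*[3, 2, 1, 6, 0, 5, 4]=[2, 3, 5, 1, 0, 4, 6]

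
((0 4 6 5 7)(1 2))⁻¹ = (0 7 5 6 4)(1 2)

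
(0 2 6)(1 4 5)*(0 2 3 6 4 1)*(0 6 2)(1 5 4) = (0 3 2 1 5 6)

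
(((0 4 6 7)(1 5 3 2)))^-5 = (0 7 6 4)(1 2 3 5)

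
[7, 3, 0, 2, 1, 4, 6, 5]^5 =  [3, 5, 1, 4, 7, 0, 6, 2]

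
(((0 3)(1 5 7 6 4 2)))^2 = (1 7 4)(2 5 6)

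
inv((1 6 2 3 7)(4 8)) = (1 7 3 2 6)(4 8)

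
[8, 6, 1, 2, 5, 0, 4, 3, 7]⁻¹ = [5, 2, 3, 7, 6, 4, 1, 8, 0]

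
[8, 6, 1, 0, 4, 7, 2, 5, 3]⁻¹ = [3, 2, 6, 8, 4, 7, 1, 5, 0]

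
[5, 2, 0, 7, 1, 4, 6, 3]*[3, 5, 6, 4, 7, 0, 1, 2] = [0, 6, 3, 2, 5, 7, 1, 4]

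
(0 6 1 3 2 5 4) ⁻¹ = (0 4 5 2 3 1 6) 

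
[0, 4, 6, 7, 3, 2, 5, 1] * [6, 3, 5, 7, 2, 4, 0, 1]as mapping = [0→6, 1→2, 2→0, 3→1, 4→7, 5→5, 6→4, 7→3]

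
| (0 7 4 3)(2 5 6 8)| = 4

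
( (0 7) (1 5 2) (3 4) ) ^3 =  (0 7) (3 4) 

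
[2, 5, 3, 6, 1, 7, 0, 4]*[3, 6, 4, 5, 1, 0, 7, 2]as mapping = [0→4, 1→0, 2→5, 3→7, 4→6, 5→2, 6→3, 7→1]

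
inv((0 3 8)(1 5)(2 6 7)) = (0 8 3)(1 5)(2 7 6)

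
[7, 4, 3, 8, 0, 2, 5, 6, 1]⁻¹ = [4, 8, 5, 2, 1, 6, 7, 0, 3]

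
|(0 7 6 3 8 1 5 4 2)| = 9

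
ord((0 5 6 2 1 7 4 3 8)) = 9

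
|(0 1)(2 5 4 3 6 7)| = 6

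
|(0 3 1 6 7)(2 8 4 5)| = 20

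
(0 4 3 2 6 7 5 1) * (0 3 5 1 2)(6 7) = (0 4 5 2 7 1 3)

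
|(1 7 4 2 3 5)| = 6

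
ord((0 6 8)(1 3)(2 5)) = 6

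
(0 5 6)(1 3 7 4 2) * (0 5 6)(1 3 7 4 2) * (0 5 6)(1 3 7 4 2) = (1 4 3 2 7)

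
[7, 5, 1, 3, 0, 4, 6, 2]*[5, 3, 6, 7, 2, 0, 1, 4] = [4, 0, 3, 7, 5, 2, 1, 6]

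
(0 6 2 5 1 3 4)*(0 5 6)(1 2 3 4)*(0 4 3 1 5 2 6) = (0 4 2)(1 3 5 6)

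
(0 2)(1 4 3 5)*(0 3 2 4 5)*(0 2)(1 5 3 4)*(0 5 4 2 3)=(0 1)(4 5)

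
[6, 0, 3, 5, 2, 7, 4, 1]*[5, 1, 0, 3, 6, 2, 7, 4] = [7, 5, 3, 2, 0, 4, 6, 1]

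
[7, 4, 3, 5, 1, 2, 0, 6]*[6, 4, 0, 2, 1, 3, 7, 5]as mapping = [0→5, 1→1, 2→2, 3→3, 4→4, 5→0, 6→6, 7→7]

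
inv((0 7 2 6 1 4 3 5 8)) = (0 8 5 3 4 1 6 2 7)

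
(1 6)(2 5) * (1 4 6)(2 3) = (2 5 3)(4 6)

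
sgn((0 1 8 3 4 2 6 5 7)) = 1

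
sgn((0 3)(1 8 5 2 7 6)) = 1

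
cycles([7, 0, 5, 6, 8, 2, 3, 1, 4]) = (0 7 1)(2 5)(3 6)(4 8)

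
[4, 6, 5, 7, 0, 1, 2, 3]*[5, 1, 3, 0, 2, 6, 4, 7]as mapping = [0→2, 1→4, 2→6, 3→7, 4→5, 5→1, 6→3, 7→0]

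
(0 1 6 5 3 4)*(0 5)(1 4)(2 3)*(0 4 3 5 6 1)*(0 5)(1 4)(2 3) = (0 2)(1 4 6)(3 5)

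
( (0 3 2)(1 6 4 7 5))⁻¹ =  (0 2 3)(1 5 7 4 6)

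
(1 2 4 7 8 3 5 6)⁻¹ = (1 6 5 3 8 7 4 2)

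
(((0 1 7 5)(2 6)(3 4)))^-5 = (0 5 7 1)(2 6)(3 4)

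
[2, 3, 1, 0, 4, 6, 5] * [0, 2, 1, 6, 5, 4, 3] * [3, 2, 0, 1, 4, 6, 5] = [2, 5, 0, 3, 6, 1, 4]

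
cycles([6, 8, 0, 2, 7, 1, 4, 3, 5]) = (0 6 4 7 3 2)(1 8 5)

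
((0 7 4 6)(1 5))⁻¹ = (0 6 4 7)(1 5)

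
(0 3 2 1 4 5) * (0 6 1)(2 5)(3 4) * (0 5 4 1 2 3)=(0 1)(2 5 6)(3 4)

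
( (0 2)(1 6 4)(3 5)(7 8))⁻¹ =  (0 2)(1 4 6)(3 5)(7 8)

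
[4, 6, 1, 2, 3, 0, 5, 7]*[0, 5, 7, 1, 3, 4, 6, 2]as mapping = [0→3, 1→6, 2→5, 3→7, 4→1, 5→0, 6→4, 7→2]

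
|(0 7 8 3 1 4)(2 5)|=6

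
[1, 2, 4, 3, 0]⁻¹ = [4, 0, 1, 3, 2]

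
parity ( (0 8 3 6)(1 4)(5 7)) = odd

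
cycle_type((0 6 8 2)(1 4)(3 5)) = 2^2.4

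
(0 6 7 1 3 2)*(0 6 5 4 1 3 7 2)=(0 5 4 1 7 3)(2 6)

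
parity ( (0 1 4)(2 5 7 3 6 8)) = odd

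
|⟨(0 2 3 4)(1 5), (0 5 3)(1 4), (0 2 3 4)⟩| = 720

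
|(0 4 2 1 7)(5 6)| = 10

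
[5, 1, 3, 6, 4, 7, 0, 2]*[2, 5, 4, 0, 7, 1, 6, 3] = [1, 5, 0, 6, 7, 3, 2, 4]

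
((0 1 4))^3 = ()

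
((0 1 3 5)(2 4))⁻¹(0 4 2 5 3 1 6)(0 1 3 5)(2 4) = (0 5 3 6 1 2 4)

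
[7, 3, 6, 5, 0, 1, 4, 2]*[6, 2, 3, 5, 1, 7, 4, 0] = [0, 5, 4, 7, 6, 2, 1, 3]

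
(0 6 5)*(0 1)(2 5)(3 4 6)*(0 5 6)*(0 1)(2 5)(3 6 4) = (0 6 5)(1 2 4)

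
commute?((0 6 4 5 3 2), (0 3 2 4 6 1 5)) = no:(0 6 4 5 3 2)*(0 3 2 4 6 1 5) = (0 1 5 2 3 4), (0 3 2 4 6 1 5)*(0 6 4 5 3 2) = (0 2 5 6 1 3)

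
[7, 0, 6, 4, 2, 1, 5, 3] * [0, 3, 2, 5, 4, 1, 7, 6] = [6, 0, 7, 4, 2, 3, 1, 5]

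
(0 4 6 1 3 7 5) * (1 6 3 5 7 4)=(0 1 5)(3 4)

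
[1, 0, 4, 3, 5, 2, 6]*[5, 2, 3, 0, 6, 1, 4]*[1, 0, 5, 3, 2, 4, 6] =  [5, 4, 6, 1, 0, 3, 2]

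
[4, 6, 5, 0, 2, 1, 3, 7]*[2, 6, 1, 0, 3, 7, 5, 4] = [3, 5, 7, 2, 1, 6, 0, 4]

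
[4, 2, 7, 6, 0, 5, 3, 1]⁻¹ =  [4, 7, 1, 6, 0, 5, 3, 2]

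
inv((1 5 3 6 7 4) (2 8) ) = (1 4 7 6 3 5) (2 8) 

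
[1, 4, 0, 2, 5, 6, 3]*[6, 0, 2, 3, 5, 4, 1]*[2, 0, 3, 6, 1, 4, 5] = [2, 4, 5, 3, 1, 0, 6]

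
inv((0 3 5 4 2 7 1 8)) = (0 8 1 7 2 4 5 3)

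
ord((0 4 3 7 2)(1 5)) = 10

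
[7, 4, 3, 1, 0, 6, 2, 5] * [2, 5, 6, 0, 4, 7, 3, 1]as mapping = [0→1, 1→4, 2→0, 3→5, 4→2, 5→3, 6→6, 7→7]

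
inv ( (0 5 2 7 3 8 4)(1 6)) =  (0 4 8 3 7 2 5)(1 6)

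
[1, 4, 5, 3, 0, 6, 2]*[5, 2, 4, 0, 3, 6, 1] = [2, 3, 6, 0, 5, 1, 4]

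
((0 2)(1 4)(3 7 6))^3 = (0 2)(1 4)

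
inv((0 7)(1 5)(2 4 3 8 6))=(0 7)(1 5)(2 6 8 3 4)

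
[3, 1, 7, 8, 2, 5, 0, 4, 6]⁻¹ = [6, 1, 4, 0, 7, 5, 8, 2, 3]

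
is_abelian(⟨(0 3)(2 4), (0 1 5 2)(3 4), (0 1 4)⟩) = no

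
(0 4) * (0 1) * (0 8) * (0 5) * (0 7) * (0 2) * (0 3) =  (0 4 1 8 5 7 2 3)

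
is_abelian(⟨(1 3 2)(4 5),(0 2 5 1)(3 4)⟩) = no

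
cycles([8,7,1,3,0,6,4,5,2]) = (0 8 2 1 7 5 6 4)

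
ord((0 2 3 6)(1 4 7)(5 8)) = 12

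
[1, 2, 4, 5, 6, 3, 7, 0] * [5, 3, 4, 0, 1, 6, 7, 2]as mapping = [0→3, 1→4, 2→1, 3→6, 4→7, 5→0, 6→2, 7→5]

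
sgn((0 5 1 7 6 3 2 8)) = -1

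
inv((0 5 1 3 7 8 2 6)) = (0 6 2 8 7 3 1 5)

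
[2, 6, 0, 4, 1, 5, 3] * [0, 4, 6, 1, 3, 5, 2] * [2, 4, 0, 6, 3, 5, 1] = [1, 0, 2, 6, 3, 5, 4]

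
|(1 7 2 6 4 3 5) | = 7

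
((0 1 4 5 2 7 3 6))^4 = (0 2)(1 7)(3 4)(5 6)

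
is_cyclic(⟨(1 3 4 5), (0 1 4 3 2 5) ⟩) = no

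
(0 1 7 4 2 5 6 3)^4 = (0 2)(1 5)(3 4)(6 7)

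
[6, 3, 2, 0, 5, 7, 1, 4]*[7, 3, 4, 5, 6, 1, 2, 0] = [2, 5, 4, 7, 1, 0, 3, 6]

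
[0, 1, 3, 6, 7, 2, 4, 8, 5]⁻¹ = [0, 1, 5, 2, 6, 8, 3, 4, 7]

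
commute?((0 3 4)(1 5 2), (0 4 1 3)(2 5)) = no:(0 3 4)(1 5 2)*(0 4 1 3)(2 5) = (1 2 3), (0 4 1 3)(2 5)*(0 3 4)(1 5 2) = (1 4 5)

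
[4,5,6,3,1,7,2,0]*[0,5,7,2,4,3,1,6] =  [4,3,1,2,5,6,7,0]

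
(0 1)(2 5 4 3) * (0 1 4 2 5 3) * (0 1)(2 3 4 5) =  (0 5 3 2 4 1)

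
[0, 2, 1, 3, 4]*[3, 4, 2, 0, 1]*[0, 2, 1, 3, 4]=[3, 1, 4, 0, 2]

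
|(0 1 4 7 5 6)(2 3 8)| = 6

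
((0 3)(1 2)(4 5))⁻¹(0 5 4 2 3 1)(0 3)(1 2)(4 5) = (0 2 3 4 5 1)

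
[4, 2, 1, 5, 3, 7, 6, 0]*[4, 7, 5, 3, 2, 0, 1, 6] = [2, 5, 7, 0, 3, 6, 1, 4]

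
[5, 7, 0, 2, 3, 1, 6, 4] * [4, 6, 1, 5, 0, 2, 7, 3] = [2, 3, 4, 1, 5, 6, 7, 0]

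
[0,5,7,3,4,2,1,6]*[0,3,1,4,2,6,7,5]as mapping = [0→0,1→6,2→5,3→4,4→2,5→1,6→3,7→7]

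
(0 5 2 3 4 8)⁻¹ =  (0 8 4 3 2 5)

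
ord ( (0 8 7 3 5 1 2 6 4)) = 9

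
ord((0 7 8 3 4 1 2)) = 7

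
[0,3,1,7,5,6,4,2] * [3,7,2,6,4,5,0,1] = [3,6,7,1,5,0,4,2]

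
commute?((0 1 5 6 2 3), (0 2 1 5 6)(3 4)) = no:(0 1 5 6 2 3) * (0 2 1 5 6)(3 4) = (0 5)(1 6)(2 4 3), (0 2 1 5 6)(3 4) * (0 1 5 6 2 3) = (0 3 4)(1 6)(2 5)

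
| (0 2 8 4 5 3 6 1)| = 8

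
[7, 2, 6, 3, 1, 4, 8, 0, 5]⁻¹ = [7, 4, 1, 3, 5, 8, 2, 0, 6]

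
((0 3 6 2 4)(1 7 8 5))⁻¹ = (0 4 2 6 3)(1 5 8 7)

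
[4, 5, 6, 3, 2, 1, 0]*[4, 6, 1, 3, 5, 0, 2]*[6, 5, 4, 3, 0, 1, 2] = [1, 6, 4, 3, 5, 2, 0]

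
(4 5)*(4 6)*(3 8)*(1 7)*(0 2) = (0 2)(1 7)(3 8)(4 5 6)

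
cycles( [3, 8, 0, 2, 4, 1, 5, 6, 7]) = (0 3 2)(1 8 7 6 5)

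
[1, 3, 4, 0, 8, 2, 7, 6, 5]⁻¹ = [3, 0, 5, 1, 2, 8, 7, 6, 4]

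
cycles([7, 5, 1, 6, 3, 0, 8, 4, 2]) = (0 7 4 3 6 8 2 1 5)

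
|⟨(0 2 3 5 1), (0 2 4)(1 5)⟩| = 720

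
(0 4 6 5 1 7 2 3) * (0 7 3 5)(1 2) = (0 4 6)(1 3 7)(2 5)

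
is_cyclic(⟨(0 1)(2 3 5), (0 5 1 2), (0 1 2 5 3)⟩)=no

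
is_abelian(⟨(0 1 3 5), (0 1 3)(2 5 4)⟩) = no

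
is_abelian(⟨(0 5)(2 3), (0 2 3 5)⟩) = no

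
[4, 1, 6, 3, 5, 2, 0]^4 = [6, 1, 5, 3, 0, 4, 2]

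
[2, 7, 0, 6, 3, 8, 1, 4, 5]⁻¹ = [2, 6, 0, 4, 7, 8, 3, 1, 5]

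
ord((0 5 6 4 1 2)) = 6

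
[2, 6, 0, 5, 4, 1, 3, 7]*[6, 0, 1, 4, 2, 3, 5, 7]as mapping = [0→1, 1→5, 2→6, 3→3, 4→2, 5→0, 6→4, 7→7]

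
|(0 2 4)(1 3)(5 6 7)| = 6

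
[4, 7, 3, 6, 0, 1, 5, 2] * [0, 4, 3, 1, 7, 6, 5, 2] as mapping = [0→7, 1→2, 2→1, 3→5, 4→0, 5→4, 6→6, 7→3] 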